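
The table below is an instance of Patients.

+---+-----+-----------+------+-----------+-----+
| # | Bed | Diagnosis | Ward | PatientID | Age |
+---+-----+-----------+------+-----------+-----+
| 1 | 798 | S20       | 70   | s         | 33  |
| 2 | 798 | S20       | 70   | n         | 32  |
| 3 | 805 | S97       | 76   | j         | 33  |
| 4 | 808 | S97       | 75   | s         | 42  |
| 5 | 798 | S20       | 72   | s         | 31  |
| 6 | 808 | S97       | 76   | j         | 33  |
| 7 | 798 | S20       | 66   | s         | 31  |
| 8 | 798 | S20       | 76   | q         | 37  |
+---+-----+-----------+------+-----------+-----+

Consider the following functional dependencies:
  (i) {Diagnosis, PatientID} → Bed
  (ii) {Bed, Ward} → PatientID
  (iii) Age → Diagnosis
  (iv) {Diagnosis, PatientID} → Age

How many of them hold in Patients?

(i) {Diagnosis, PatientID} → Bed: (Diagnosis=S97, PatientID=j): rows 3, 6 → Bed takes values {805, 808} — violation — fails.
(ii) {Bed, Ward} → PatientID: (Bed=798, Ward=70): rows 1, 2 → PatientID takes values {s, n} — violation — fails.
(iii) Age → Diagnosis: Age=33: rows 1, 3, 6 → Diagnosis takes values {S20, S97} — violation — fails.
(iv) {Diagnosis, PatientID} → Age: (Diagnosis=S20, PatientID=s): rows 1, 5, 7 → Age takes values {33, 31} — violation — fails.
None of the 4 dependencies hold.

0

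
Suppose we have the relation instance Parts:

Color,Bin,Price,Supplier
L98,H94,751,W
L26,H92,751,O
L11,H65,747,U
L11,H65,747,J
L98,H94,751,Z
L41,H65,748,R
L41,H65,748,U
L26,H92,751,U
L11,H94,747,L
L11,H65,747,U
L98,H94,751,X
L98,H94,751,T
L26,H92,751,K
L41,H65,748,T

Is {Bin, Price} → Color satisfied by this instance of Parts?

Yes

(Bin=H94, Price=751): 4 rows → Color = L98, L98, L98, L98 ✓
(Bin=H92, Price=751): 3 rows → Color = L26, L26, L26 ✓
(Bin=H65, Price=747): 3 rows → Color = L11, L11, L11 ✓
(Bin=H65, Price=748): 3 rows → Color = L41, L41, L41 ✓
(Bin=H94, Price=747): 1 row → Color = L11 ✓
Every {Bin, Price} value is associated with a single Color value, so {Bin, Price} → Color holds.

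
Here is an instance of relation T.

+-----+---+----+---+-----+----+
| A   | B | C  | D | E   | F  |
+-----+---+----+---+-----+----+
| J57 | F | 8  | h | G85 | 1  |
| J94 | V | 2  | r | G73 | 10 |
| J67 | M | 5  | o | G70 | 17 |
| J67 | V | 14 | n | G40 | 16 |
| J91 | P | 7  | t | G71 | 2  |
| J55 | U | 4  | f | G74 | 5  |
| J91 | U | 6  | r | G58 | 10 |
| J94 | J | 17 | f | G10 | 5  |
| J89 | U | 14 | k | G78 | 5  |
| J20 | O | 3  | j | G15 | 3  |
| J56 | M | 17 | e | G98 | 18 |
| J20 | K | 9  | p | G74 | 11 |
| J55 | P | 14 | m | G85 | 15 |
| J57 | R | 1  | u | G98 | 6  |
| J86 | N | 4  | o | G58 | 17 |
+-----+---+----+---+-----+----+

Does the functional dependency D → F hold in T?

D=h: 1 row → F = 1 ✓
D=r: 2 rows → F = 10, 10 ✓
D=o: 2 rows → F = 17, 17 ✓
D=n: 1 row → F = 16 ✓
D=t: 1 row → F = 2 ✓
D=f: 2 rows → F = 5, 5 ✓
D=k: 1 row → F = 5 ✓
D=j: 1 row → F = 3 ✓
D=e: 1 row → F = 18 ✓
D=p: 1 row → F = 11 ✓
D=m: 1 row → F = 15 ✓
D=u: 1 row → F = 6 ✓
Every D value is associated with a single F value, so D → F holds.

Yes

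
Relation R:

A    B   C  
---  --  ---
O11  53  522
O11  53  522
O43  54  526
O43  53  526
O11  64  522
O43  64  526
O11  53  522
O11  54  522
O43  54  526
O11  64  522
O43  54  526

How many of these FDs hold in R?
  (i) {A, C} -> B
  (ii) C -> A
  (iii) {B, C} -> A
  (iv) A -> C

3

(i) {A, C} -> B: (A=O11, C=522): 6 rows → B takes values {53, 64, 54} — violation; (A=O43, C=526): 5 rows → B takes values {54, 53, 64} — violation — fails.
(ii) C -> A: every LHS value maps to a single RHS value — holds.
(iii) {B, C} -> A: every LHS value maps to a single RHS value — holds.
(iv) A -> C: every LHS value maps to a single RHS value — holds.
3 of the 4 dependencies hold.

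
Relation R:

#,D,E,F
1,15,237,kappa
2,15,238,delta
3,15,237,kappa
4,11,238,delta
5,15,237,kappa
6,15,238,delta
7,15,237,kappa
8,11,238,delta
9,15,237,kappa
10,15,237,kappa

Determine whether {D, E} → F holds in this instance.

Yes

(D=15, E=237): rows 1, 3, 5, 7, 9, 10 → F = kappa, kappa, kappa, kappa, kappa, kappa ✓
(D=15, E=238): rows 2, 6 → F = delta, delta ✓
(D=11, E=238): rows 4, 8 → F = delta, delta ✓
Every {D, E} value is associated with a single F value, so {D, E} → F holds.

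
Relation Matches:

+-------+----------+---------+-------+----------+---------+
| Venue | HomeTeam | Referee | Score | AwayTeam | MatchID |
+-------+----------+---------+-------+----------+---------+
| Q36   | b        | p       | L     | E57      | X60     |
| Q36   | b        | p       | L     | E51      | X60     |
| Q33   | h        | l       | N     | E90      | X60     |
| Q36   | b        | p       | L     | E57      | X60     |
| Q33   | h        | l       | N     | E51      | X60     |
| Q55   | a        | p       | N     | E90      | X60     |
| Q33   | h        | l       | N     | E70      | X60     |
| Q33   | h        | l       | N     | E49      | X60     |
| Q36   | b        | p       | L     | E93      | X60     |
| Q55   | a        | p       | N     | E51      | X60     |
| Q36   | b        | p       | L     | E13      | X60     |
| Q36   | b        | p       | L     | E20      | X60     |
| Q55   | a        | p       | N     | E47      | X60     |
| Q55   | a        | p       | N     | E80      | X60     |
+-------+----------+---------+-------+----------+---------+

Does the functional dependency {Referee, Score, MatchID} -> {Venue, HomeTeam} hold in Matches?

(Referee=p, Score=L, MatchID=X60): 6 rows → {Venue,HomeTeam} = (Q36, b), (Q36, b), (Q36, b), (Q36, b), (Q36, b), (Q36, b) ✓
(Referee=l, Score=N, MatchID=X60): 4 rows → {Venue,HomeTeam} = (Q33, h), (Q33, h), (Q33, h), (Q33, h) ✓
(Referee=p, Score=N, MatchID=X60): 4 rows → {Venue,HomeTeam} = (Q55, a), (Q55, a), (Q55, a), (Q55, a) ✓
Every {Referee, Score, MatchID} value is associated with a single {Venue, HomeTeam} value, so {Referee, Score, MatchID} -> {Venue, HomeTeam} holds.

Yes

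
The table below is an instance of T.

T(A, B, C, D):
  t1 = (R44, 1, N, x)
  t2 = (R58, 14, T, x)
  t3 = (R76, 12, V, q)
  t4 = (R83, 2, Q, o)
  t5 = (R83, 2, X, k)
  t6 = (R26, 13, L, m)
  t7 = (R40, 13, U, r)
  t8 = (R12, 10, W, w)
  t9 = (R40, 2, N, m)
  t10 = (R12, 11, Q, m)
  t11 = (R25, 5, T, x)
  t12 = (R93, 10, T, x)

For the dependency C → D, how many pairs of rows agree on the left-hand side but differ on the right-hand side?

2

C=N: violating pairs (1,9) — 1 pair.
C=T: all 3 rows agree on D — 0 pairs.
C=Q: violating pairs (4,10) — 1 pair.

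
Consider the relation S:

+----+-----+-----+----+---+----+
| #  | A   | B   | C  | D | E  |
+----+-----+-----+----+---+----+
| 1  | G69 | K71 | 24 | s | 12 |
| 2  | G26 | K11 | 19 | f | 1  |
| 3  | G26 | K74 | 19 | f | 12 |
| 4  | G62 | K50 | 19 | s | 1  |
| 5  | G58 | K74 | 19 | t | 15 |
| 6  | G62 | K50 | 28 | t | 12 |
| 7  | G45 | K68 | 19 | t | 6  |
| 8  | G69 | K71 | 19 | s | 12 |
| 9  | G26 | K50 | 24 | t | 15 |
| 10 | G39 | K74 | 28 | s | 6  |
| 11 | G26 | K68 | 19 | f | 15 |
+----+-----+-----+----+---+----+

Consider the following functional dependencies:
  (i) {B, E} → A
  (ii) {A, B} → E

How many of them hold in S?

1

(i) {B, E} → A: every LHS value maps to a single RHS value — holds.
(ii) {A, B} → E: (A=G62, B=K50): rows 4, 6 → E takes values {1, 12} — violation — fails.
1 of the 2 dependencies holds.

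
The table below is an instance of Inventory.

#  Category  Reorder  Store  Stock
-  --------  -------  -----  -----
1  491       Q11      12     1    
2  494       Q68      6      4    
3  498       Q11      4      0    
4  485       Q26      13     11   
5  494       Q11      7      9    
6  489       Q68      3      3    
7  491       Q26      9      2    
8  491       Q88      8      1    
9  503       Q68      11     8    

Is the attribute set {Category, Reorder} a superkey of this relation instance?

All 9 rows have distinct {Category, Reorder} values, so {Category, Reorder} → (all attributes) holds and {Category, Reorder} is a superkey.

Yes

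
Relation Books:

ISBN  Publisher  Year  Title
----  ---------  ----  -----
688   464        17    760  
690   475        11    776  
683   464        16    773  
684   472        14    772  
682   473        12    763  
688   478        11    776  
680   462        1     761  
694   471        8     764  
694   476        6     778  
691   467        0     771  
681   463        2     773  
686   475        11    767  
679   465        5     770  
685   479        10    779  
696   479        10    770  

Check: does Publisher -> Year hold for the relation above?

No

Publisher=464: 2 rows → Year takes values {17, 16} — violation
Publisher=475: 2 rows → Year = 11, 11 ✓
Publisher=472: 1 row → Year = 14 ✓
Publisher=473: 1 row → Year = 12 ✓
Publisher=478: 1 row → Year = 11 ✓
Publisher=462: 1 row → Year = 1 ✓
Publisher=471: 1 row → Year = 8 ✓
Publisher=476: 1 row → Year = 6 ✓
Publisher=467: 1 row → Year = 0 ✓
Publisher=463: 1 row → Year = 2 ✓
Publisher=465: 1 row → Year = 5 ✓
Publisher=479: 2 rows → Year = 10, 10 ✓
Two rows agree on Publisher but differ on Year, so Publisher -> Year does not hold.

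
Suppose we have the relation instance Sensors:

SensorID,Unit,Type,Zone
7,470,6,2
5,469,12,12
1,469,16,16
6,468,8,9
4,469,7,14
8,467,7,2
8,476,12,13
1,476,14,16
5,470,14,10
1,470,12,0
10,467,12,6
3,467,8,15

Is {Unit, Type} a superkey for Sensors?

All 12 rows have distinct {Unit, Type} values, so {Unit, Type} → (all attributes) holds and {Unit, Type} is a superkey.

Yes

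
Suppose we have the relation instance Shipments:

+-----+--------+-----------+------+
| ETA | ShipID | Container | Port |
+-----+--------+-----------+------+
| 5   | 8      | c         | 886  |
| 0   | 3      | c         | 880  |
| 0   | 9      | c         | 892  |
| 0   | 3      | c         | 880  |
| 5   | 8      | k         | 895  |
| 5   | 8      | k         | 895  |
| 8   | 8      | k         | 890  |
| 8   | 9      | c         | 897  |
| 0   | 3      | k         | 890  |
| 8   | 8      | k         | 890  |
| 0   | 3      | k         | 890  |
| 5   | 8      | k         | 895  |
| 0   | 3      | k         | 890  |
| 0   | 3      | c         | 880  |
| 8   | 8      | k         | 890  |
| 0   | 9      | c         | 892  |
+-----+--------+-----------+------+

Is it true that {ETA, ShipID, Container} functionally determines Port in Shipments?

Yes

(ETA=5, ShipID=8, Container=c): 1 row → Port = 886 ✓
(ETA=0, ShipID=3, Container=c): 3 rows → Port = 880, 880, 880 ✓
(ETA=0, ShipID=9, Container=c): 2 rows → Port = 892, 892 ✓
(ETA=5, ShipID=8, Container=k): 3 rows → Port = 895, 895, 895 ✓
(ETA=8, ShipID=8, Container=k): 3 rows → Port = 890, 890, 890 ✓
(ETA=8, ShipID=9, Container=c): 1 row → Port = 897 ✓
(ETA=0, ShipID=3, Container=k): 3 rows → Port = 890, 890, 890 ✓
Every {ETA, ShipID, Container} value is associated with a single Port value, so {ETA, ShipID, Container} → Port holds.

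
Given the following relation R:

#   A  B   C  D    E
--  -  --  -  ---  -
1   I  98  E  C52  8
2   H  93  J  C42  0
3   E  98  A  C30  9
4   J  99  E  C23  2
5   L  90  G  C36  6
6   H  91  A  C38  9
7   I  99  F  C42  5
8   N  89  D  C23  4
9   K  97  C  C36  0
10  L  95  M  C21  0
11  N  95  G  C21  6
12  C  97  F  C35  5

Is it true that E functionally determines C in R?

E=8: row 1 → C = E ✓
E=0: rows 2, 9, 10 → C takes values {J, C, M} — violation
E=9: rows 3, 6 → C = A, A ✓
E=2: row 4 → C = E ✓
E=6: rows 5, 11 → C = G, G ✓
E=5: rows 7, 12 → C = F, F ✓
E=4: row 8 → C = D ✓
Two rows agree on E but differ on C, so E -> C does not hold.

No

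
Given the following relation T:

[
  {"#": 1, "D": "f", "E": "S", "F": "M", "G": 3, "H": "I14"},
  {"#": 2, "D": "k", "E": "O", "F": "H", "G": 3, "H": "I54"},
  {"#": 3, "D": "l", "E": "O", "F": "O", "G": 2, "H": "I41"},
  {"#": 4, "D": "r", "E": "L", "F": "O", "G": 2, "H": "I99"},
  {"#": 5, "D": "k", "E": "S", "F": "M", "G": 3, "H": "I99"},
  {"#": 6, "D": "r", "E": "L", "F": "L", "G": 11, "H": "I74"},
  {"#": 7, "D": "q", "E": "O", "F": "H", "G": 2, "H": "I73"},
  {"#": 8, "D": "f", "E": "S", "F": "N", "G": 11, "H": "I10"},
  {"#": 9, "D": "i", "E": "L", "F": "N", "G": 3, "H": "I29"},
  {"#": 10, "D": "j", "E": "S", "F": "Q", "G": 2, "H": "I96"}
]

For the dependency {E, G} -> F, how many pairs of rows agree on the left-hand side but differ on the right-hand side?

1

(E=S, G=3): all 2 rows agree on F — 0 pairs.
(E=O, G=2): violating pairs (3,7) — 1 pair.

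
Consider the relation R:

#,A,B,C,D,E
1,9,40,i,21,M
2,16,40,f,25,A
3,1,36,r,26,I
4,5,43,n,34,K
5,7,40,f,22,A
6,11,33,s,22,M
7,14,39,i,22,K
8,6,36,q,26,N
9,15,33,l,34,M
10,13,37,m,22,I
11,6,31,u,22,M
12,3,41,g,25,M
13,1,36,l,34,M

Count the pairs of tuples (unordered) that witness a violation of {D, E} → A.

2

(D=22, E=M): violating pairs (6,11) — 1 pair.
(D=34, E=M): violating pairs (9,13) — 1 pair.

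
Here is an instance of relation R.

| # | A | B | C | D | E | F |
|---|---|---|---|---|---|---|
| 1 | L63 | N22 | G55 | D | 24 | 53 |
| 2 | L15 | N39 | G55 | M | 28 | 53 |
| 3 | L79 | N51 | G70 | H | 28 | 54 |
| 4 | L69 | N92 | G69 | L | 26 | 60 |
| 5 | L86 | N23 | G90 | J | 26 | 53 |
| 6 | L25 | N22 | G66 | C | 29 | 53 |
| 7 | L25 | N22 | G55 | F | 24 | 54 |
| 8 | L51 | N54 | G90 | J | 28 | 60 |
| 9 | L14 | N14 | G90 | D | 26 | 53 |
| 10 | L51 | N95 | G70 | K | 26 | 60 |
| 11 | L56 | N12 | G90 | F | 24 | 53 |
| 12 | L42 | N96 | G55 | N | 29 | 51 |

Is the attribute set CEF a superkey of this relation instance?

No

Rows 5 and 9 have the same CEF value (C=G90, E=26, F=53) but are distinct tuples, so CEF does not determine every attribute — not a superkey.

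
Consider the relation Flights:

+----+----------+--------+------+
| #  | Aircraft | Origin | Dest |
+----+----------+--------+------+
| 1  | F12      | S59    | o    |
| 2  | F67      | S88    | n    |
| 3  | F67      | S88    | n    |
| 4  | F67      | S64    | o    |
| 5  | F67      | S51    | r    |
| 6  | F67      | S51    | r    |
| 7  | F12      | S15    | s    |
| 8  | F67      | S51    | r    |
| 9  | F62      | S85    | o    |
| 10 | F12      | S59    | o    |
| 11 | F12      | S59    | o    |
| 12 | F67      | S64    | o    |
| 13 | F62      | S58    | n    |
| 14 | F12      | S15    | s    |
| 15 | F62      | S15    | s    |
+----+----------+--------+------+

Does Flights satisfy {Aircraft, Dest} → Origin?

(Aircraft=F12, Dest=o): rows 1, 10, 11 → Origin = S59, S59, S59 ✓
(Aircraft=F67, Dest=n): rows 2, 3 → Origin = S88, S88 ✓
(Aircraft=F67, Dest=o): rows 4, 12 → Origin = S64, S64 ✓
(Aircraft=F67, Dest=r): rows 5, 6, 8 → Origin = S51, S51, S51 ✓
(Aircraft=F12, Dest=s): rows 7, 14 → Origin = S15, S15 ✓
(Aircraft=F62, Dest=o): row 9 → Origin = S85 ✓
(Aircraft=F62, Dest=n): row 13 → Origin = S58 ✓
(Aircraft=F62, Dest=s): row 15 → Origin = S15 ✓
Every {Aircraft, Dest} value is associated with a single Origin value, so {Aircraft, Dest} → Origin holds.

Yes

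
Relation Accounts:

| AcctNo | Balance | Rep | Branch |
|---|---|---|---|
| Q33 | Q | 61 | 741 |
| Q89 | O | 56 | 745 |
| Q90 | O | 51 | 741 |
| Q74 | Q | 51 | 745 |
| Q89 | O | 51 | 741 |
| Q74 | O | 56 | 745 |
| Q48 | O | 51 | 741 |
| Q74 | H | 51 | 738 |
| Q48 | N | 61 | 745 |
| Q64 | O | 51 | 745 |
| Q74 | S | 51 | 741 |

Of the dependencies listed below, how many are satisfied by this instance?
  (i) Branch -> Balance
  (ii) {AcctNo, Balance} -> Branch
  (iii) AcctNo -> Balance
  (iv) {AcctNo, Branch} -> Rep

(i) Branch -> Balance: Branch=741: 5 rows → Balance takes values {Q, O, S} — violation; Branch=745: 5 rows → Balance takes values {O, Q, N} — violation — fails.
(ii) {AcctNo, Balance} -> Branch: (AcctNo=Q89, Balance=O): 2 rows → Branch takes values {745, 741} — violation — fails.
(iii) AcctNo -> Balance: AcctNo=Q74: 4 rows → Balance takes values {Q, O, H, S} — violation; AcctNo=Q48: 2 rows → Balance takes values {O, N} — violation — fails.
(iv) {AcctNo, Branch} -> Rep: (AcctNo=Q74, Branch=745): 2 rows → Rep takes values {51, 56} — violation — fails.
None of the 4 dependencies hold.

0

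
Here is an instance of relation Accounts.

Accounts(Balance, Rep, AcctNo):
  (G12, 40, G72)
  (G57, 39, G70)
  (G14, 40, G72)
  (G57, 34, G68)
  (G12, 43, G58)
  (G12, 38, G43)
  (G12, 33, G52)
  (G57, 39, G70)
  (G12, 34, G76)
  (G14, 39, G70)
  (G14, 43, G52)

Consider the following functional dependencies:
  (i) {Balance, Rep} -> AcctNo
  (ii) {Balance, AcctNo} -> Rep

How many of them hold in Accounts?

2

(i) {Balance, Rep} -> AcctNo: every LHS value maps to a single RHS value — holds.
(ii) {Balance, AcctNo} -> Rep: every LHS value maps to a single RHS value — holds.
2 of the 2 dependencies hold.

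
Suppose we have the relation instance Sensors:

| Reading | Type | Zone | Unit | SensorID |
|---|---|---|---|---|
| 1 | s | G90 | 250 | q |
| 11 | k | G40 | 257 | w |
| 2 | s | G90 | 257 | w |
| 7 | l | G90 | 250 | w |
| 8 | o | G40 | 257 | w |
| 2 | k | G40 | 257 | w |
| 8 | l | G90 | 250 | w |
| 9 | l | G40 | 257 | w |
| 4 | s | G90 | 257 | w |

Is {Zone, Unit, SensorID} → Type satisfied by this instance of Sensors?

(Zone=G90, Unit=250, SensorID=q): 1 row → Type = s ✓
(Zone=G40, Unit=257, SensorID=w): 4 rows → Type takes values {k, o, l} — violation
(Zone=G90, Unit=257, SensorID=w): 2 rows → Type = s, s ✓
(Zone=G90, Unit=250, SensorID=w): 2 rows → Type = l, l ✓
Two rows agree on {Zone, Unit, SensorID} but differ on Type, so {Zone, Unit, SensorID} → Type does not hold.

No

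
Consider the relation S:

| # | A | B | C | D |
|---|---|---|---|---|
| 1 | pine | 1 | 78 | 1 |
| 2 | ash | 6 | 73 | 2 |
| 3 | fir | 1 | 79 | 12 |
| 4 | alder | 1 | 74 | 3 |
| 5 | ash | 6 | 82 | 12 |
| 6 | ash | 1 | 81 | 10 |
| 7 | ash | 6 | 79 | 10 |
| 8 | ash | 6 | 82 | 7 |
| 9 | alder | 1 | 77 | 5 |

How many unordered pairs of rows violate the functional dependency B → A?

9

B=1: violating pairs (1,3), (1,4), (1,6), (1,9), (3,4), (3,6), (3,9), (4,6), (6,9) — 9 pairs.
B=6: all 4 rows agree on A — 0 pairs.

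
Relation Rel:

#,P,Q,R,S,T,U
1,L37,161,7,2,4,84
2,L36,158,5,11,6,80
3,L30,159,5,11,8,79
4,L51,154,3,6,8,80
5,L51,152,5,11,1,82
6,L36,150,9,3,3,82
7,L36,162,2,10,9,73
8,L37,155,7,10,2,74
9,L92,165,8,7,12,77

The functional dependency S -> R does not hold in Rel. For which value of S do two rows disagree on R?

10

S=2: row 1 → R = 7 ✓
S=11: rows 2, 3, 5 → R = 5, 5, 5 ✓
S=6: row 4 → R = 3 ✓
S=3: row 6 → R = 9 ✓
S=10: rows 7, 8 → R takes values {2, 7} — violation
S=7: row 9 → R = 8 ✓
The only S value with inconsistent R is S=10.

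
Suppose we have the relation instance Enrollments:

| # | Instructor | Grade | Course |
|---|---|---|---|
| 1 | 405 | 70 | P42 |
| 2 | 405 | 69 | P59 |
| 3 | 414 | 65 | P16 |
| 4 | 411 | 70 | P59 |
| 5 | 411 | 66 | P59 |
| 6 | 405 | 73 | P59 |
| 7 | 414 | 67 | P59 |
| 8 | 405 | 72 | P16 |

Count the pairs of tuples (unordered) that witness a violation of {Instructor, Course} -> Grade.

2

(Instructor=405, Course=P59): violating pairs (2,6) — 1 pair.
(Instructor=411, Course=P59): violating pairs (4,5) — 1 pair.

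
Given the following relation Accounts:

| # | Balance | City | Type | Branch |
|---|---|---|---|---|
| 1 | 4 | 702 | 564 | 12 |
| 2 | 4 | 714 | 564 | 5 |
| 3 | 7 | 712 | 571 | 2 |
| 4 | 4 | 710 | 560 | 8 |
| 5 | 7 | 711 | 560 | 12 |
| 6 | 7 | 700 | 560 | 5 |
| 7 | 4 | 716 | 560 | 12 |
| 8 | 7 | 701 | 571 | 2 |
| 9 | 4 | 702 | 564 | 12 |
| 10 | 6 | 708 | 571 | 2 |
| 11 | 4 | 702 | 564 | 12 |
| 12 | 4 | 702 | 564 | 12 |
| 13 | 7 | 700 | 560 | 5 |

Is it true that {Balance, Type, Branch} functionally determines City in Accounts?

(Balance=4, Type=564, Branch=12): rows 1, 9, 11, 12 → City = 702, 702, 702, 702 ✓
(Balance=4, Type=564, Branch=5): row 2 → City = 714 ✓
(Balance=7, Type=571, Branch=2): rows 3, 8 → City takes values {712, 701} — violation
(Balance=4, Type=560, Branch=8): row 4 → City = 710 ✓
(Balance=7, Type=560, Branch=12): row 5 → City = 711 ✓
(Balance=7, Type=560, Branch=5): rows 6, 13 → City = 700, 700 ✓
(Balance=4, Type=560, Branch=12): row 7 → City = 716 ✓
(Balance=6, Type=571, Branch=2): row 10 → City = 708 ✓
Two rows agree on {Balance, Type, Branch} but differ on City, so {Balance, Type, Branch} → City does not hold.

No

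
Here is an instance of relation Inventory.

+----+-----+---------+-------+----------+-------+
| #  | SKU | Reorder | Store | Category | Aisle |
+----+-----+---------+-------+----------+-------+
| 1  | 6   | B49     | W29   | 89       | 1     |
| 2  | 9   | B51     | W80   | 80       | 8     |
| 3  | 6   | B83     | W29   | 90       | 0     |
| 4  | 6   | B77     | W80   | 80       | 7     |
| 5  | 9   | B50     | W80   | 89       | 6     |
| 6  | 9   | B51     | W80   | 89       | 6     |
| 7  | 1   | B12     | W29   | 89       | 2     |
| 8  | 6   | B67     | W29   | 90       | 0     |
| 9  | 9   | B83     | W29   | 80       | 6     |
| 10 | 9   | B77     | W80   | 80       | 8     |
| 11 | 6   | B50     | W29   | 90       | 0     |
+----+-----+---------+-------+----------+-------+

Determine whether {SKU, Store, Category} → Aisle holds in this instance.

(SKU=6, Store=W29, Category=89): row 1 → Aisle = 1 ✓
(SKU=9, Store=W80, Category=80): rows 2, 10 → Aisle = 8, 8 ✓
(SKU=6, Store=W29, Category=90): rows 3, 8, 11 → Aisle = 0, 0, 0 ✓
(SKU=6, Store=W80, Category=80): row 4 → Aisle = 7 ✓
(SKU=9, Store=W80, Category=89): rows 5, 6 → Aisle = 6, 6 ✓
(SKU=1, Store=W29, Category=89): row 7 → Aisle = 2 ✓
(SKU=9, Store=W29, Category=80): row 9 → Aisle = 6 ✓
Every {SKU, Store, Category} value is associated with a single Aisle value, so {SKU, Store, Category} → Aisle holds.

Yes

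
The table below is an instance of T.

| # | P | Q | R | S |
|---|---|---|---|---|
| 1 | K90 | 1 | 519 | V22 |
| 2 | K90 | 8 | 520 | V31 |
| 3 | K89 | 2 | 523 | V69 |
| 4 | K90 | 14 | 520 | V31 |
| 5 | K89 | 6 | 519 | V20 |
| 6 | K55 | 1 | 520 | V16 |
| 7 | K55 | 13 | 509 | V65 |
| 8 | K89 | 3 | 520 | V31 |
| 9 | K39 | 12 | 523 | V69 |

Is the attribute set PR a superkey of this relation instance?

No

Rows 2 and 4 have the same PR value (P=K90, R=520) but are distinct tuples, so PR does not determine every attribute — not a superkey.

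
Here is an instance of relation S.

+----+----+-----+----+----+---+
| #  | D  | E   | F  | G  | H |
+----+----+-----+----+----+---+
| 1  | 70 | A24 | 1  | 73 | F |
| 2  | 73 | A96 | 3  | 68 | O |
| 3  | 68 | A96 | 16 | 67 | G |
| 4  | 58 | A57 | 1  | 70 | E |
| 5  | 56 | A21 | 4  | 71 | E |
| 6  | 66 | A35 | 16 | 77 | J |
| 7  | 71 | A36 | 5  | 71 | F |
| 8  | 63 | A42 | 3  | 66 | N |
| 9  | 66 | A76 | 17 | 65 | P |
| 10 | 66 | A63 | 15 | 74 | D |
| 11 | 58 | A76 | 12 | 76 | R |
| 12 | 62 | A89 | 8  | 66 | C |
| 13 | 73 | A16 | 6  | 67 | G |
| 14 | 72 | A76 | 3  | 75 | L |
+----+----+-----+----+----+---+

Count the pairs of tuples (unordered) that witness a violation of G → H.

2

G=67: all 2 rows agree on H — 0 pairs.
G=71: violating pairs (5,7) — 1 pair.
G=66: violating pairs (8,12) — 1 pair.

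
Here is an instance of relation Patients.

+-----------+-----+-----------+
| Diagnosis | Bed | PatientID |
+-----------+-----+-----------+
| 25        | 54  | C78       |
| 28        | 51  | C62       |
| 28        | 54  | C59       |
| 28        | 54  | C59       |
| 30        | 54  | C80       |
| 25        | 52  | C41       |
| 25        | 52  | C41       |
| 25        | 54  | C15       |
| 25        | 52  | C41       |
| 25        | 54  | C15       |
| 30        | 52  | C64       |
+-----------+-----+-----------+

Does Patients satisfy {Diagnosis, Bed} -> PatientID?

(Diagnosis=25, Bed=54): 3 rows → PatientID takes values {C78, C15} — violation
(Diagnosis=28, Bed=51): 1 row → PatientID = C62 ✓
(Diagnosis=28, Bed=54): 2 rows → PatientID = C59, C59 ✓
(Diagnosis=30, Bed=54): 1 row → PatientID = C80 ✓
(Diagnosis=25, Bed=52): 3 rows → PatientID = C41, C41, C41 ✓
(Diagnosis=30, Bed=52): 1 row → PatientID = C64 ✓
Two rows agree on {Diagnosis, Bed} but differ on PatientID, so {Diagnosis, Bed} -> PatientID does not hold.

No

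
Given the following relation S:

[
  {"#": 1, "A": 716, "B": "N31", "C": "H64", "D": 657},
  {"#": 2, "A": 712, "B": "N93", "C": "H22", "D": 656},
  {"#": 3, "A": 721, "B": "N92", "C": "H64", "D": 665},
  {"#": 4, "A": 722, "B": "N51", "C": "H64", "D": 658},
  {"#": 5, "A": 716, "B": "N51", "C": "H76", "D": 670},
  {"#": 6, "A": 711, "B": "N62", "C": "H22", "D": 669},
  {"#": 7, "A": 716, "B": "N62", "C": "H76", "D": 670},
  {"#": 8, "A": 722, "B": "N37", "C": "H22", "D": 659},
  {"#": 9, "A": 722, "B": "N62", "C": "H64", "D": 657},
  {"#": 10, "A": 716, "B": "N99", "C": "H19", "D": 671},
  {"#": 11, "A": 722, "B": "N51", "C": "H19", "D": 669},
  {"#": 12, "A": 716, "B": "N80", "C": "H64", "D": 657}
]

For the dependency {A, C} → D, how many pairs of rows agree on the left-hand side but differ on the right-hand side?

1

(A=716, C=H64): all 2 rows agree on D — 0 pairs.
(A=722, C=H64): violating pairs (4,9) — 1 pair.
(A=716, C=H76): all 2 rows agree on D — 0 pairs.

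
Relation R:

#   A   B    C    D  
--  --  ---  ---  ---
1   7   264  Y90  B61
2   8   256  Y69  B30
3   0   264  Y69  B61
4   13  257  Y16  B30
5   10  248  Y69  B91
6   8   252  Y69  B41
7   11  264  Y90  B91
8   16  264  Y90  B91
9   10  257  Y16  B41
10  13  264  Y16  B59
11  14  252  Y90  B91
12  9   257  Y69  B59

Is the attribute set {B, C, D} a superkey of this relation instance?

Rows 7 and 8 have the same {B, C, D} value (B=264, C=Y90, D=B91) but are distinct tuples, so {B, C, D} does not determine every attribute — not a superkey.

No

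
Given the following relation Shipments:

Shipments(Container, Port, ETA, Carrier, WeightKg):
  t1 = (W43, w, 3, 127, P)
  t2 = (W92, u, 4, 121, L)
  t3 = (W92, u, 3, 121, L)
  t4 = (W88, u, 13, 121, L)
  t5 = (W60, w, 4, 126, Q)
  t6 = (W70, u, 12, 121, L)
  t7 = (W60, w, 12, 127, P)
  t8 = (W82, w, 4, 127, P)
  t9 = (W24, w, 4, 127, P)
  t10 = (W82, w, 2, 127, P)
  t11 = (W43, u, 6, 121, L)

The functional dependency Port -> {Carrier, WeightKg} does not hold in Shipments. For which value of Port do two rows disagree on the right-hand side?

w

Port=w: rows 1, 5, 7, 8, 9, 10 → {Carrier,WeightKg} takes values {(127, P), (126, Q)} — violation
Port=u: rows 2, 3, 4, 6, 11 → {Carrier,WeightKg} = (121, L), (121, L), (121, L), (121, L), (121, L) ✓
The only Port value with inconsistent RHS is Port=w.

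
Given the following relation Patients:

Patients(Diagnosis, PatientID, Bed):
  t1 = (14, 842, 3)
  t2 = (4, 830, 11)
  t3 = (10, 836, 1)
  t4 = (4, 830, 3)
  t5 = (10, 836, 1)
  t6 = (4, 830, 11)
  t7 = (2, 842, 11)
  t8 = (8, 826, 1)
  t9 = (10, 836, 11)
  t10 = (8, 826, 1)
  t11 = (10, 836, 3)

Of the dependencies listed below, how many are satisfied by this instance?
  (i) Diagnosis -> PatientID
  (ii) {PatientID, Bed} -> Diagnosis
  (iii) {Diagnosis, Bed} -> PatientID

3

(i) Diagnosis -> PatientID: every LHS value maps to a single RHS value — holds.
(ii) {PatientID, Bed} -> Diagnosis: every LHS value maps to a single RHS value — holds.
(iii) {Diagnosis, Bed} -> PatientID: every LHS value maps to a single RHS value — holds.
3 of the 3 dependencies hold.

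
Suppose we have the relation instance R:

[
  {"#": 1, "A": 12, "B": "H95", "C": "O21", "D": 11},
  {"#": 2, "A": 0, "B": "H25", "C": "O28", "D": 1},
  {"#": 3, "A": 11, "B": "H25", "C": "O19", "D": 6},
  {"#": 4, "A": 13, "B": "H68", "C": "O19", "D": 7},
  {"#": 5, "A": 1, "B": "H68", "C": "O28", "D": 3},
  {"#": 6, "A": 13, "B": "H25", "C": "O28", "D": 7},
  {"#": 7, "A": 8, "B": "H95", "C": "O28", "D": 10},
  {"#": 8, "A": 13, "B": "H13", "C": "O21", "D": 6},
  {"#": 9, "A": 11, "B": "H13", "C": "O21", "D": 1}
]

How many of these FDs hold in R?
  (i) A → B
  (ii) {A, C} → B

1

(i) A → B: A=11: rows 3, 9 → B takes values {H25, H13} — violation; A=13: rows 4, 6, 8 → B takes values {H68, H25, H13} — violation — fails.
(ii) {A, C} → B: every LHS value maps to a single RHS value — holds.
1 of the 2 dependencies holds.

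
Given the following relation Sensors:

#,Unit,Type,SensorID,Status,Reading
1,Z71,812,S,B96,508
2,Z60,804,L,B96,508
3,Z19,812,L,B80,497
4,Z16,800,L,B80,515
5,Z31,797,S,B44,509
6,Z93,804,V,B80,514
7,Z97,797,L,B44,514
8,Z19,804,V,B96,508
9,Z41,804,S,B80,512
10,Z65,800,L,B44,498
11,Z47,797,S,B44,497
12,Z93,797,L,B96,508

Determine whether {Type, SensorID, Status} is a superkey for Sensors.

Rows 5 and 11 have the same {Type, SensorID, Status} value (Type=797, SensorID=S, Status=B44) but are distinct tuples, so {Type, SensorID, Status} does not determine every attribute — not a superkey.

No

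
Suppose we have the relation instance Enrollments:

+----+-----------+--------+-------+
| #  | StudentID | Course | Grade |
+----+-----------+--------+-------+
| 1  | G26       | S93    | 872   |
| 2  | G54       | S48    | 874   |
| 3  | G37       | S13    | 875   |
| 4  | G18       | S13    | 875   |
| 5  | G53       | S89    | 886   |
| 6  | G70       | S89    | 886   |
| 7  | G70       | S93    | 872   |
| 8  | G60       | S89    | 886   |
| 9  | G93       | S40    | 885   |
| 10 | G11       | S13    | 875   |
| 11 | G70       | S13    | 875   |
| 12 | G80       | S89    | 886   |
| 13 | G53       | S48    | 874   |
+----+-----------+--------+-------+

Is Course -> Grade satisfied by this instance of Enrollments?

Yes

Course=S93: rows 1, 7 → Grade = 872, 872 ✓
Course=S48: rows 2, 13 → Grade = 874, 874 ✓
Course=S13: rows 3, 4, 10, 11 → Grade = 875, 875, 875, 875 ✓
Course=S89: rows 5, 6, 8, 12 → Grade = 886, 886, 886, 886 ✓
Course=S40: row 9 → Grade = 885 ✓
Every Course value is associated with a single Grade value, so Course -> Grade holds.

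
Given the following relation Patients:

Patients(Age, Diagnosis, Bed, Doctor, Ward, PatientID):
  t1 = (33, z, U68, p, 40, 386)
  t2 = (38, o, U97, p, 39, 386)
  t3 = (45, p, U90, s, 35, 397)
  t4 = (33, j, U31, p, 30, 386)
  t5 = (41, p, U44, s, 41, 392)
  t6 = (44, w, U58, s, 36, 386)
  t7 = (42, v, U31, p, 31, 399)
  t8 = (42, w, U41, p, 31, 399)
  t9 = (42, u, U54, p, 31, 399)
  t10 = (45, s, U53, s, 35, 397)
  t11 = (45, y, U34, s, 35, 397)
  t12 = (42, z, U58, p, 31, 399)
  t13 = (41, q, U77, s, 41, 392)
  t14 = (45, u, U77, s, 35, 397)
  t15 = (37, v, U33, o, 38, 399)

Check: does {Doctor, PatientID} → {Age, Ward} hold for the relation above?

(Doctor=p, PatientID=386): rows 1, 2, 4 → {Age,Ward} takes values {(33, 40), (38, 39), (33, 30)} — violation
(Doctor=s, PatientID=397): rows 3, 10, 11, 14 → {Age,Ward} = (45, 35), (45, 35), (45, 35), (45, 35) ✓
(Doctor=s, PatientID=392): rows 5, 13 → {Age,Ward} = (41, 41), (41, 41) ✓
(Doctor=s, PatientID=386): row 6 → {Age,Ward} = (44, 36) ✓
(Doctor=p, PatientID=399): rows 7, 8, 9, 12 → {Age,Ward} = (42, 31), (42, 31), (42, 31), (42, 31) ✓
(Doctor=o, PatientID=399): row 15 → {Age,Ward} = (37, 38) ✓
Two rows agree on {Doctor, PatientID} but differ on {Age, Ward}, so {Doctor, PatientID} → {Age, Ward} does not hold.

No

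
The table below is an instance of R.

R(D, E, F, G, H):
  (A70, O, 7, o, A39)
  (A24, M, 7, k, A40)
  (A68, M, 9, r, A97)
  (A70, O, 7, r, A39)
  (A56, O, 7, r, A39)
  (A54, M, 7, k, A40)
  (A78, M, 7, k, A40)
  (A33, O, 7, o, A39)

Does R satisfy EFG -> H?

(E=O, F=7, G=o): 2 rows → H = A39, A39 ✓
(E=M, F=7, G=k): 3 rows → H = A40, A40, A40 ✓
(E=M, F=9, G=r): 1 row → H = A97 ✓
(E=O, F=7, G=r): 2 rows → H = A39, A39 ✓
Every EFG value is associated with a single H value, so EFG -> H holds.

Yes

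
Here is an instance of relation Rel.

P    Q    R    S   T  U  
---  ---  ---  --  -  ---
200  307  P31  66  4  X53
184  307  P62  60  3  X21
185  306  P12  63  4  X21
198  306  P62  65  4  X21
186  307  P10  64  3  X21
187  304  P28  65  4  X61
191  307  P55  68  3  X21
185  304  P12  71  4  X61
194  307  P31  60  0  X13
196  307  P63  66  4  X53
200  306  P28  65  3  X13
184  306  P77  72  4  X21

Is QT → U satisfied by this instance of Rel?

Yes

(Q=307, T=4): 2 rows → U = X53, X53 ✓
(Q=307, T=3): 3 rows → U = X21, X21, X21 ✓
(Q=306, T=4): 3 rows → U = X21, X21, X21 ✓
(Q=304, T=4): 2 rows → U = X61, X61 ✓
(Q=307, T=0): 1 row → U = X13 ✓
(Q=306, T=3): 1 row → U = X13 ✓
Every QT value is associated with a single U value, so QT → U holds.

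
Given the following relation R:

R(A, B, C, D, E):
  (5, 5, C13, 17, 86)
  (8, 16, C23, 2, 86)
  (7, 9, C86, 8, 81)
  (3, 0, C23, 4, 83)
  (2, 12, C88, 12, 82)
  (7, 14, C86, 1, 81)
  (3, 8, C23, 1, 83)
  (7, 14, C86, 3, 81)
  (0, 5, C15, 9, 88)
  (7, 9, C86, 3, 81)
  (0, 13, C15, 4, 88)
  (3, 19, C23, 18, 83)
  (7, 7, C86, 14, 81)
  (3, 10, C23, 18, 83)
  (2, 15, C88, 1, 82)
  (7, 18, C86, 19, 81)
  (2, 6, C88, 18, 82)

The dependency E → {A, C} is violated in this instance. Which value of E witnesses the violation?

86

E=86: 2 rows → {A,C} takes values {(5, C13), (8, C23)} — violation
E=81: 6 rows → {A,C} = (7, C86), (7, C86), (7, C86), (7, C86), (7, C86), (7, C86) ✓
E=83: 4 rows → {A,C} = (3, C23), (3, C23), (3, C23), (3, C23) ✓
E=82: 3 rows → {A,C} = (2, C88), (2, C88), (2, C88) ✓
E=88: 2 rows → {A,C} = (0, C15), (0, C15) ✓
The only E value with inconsistent RHS is E=86.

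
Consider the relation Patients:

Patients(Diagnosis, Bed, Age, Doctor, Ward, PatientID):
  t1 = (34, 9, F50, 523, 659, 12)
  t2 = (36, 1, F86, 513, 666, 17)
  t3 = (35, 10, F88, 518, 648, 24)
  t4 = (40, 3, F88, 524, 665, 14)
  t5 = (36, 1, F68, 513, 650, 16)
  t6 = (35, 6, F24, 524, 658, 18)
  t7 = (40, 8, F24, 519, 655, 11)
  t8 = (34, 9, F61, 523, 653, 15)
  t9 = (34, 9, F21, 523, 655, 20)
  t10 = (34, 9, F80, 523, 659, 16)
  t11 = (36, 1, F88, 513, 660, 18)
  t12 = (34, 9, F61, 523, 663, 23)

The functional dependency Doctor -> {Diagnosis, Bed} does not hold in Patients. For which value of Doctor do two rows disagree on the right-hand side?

Doctor=523: rows 1, 8, 9, 10, 12 → {Diagnosis,Bed} = (34, 9), (34, 9), (34, 9), (34, 9), (34, 9) ✓
Doctor=513: rows 2, 5, 11 → {Diagnosis,Bed} = (36, 1), (36, 1), (36, 1) ✓
Doctor=518: row 3 → {Diagnosis,Bed} = (35, 10) ✓
Doctor=524: rows 4, 6 → {Diagnosis,Bed} takes values {(40, 3), (35, 6)} — violation
Doctor=519: row 7 → {Diagnosis,Bed} = (40, 8) ✓
The only Doctor value with inconsistent RHS is Doctor=524.

524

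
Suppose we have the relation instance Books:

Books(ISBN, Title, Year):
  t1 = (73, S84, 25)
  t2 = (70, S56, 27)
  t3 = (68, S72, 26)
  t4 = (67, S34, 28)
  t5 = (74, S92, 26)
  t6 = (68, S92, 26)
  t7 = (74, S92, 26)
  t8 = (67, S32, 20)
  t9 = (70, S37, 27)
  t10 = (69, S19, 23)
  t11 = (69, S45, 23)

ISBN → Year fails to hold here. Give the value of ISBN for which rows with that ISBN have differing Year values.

ISBN=73: row 1 → Year = 25 ✓
ISBN=70: rows 2, 9 → Year = 27, 27 ✓
ISBN=68: rows 3, 6 → Year = 26, 26 ✓
ISBN=67: rows 4, 8 → Year takes values {28, 20} — violation
ISBN=74: rows 5, 7 → Year = 26, 26 ✓
ISBN=69: rows 10, 11 → Year = 23, 23 ✓
The only ISBN value with inconsistent Year is ISBN=67.

67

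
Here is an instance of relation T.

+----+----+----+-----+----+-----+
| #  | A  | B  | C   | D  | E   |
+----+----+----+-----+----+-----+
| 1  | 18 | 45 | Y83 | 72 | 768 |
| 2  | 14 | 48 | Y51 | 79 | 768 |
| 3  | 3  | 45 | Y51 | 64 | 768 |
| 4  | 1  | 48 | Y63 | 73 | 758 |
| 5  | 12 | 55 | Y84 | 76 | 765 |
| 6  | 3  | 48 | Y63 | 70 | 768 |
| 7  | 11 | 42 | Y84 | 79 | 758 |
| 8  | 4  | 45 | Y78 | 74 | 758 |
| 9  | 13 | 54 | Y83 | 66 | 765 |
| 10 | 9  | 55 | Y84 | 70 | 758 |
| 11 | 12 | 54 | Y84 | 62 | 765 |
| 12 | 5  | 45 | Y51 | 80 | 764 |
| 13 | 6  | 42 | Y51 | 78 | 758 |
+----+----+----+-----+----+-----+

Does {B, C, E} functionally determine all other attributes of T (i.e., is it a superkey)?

Yes

All 13 rows have distinct {B, C, E} values, so {B, C, E} → (all attributes) holds and {B, C, E} is a superkey.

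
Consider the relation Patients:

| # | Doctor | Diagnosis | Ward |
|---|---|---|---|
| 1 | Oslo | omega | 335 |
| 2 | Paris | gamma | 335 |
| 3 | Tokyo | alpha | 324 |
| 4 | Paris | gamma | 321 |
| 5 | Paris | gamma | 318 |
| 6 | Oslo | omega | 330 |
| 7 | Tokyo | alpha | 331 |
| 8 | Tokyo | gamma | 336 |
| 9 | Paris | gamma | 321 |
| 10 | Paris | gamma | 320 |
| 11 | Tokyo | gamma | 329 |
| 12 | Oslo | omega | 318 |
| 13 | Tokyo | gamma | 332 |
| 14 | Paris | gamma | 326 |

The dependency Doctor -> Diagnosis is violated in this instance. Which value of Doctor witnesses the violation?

Tokyo

Doctor=Oslo: rows 1, 6, 12 → Diagnosis = omega, omega, omega ✓
Doctor=Paris: rows 2, 4, 5, 9, 10, 14 → Diagnosis = gamma, gamma, gamma, gamma, gamma, gamma ✓
Doctor=Tokyo: rows 3, 7, 8, 11, 13 → Diagnosis takes values {alpha, gamma} — violation
The only Doctor value with inconsistent Diagnosis is Doctor=Tokyo.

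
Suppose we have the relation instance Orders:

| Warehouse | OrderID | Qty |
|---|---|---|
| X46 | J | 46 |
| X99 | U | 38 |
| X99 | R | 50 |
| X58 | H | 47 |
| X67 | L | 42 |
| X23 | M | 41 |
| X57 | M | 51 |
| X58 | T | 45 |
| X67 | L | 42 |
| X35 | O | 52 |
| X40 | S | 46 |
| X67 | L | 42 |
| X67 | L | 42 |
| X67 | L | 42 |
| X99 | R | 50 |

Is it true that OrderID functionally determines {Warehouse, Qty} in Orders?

No

OrderID=J: 1 row → {Warehouse,Qty} = (X46, 46) ✓
OrderID=U: 1 row → {Warehouse,Qty} = (X99, 38) ✓
OrderID=R: 2 rows → {Warehouse,Qty} = (X99, 50), (X99, 50) ✓
OrderID=H: 1 row → {Warehouse,Qty} = (X58, 47) ✓
OrderID=L: 5 rows → {Warehouse,Qty} = (X67, 42), (X67, 42), (X67, 42), (X67, 42), (X67, 42) ✓
OrderID=M: 2 rows → {Warehouse,Qty} takes values {(X23, 41), (X57, 51)} — violation
OrderID=T: 1 row → {Warehouse,Qty} = (X58, 45) ✓
OrderID=O: 1 row → {Warehouse,Qty} = (X35, 52) ✓
OrderID=S: 1 row → {Warehouse,Qty} = (X40, 46) ✓
Two rows agree on OrderID but differ on {Warehouse, Qty}, so OrderID -> {Warehouse, Qty} does not hold.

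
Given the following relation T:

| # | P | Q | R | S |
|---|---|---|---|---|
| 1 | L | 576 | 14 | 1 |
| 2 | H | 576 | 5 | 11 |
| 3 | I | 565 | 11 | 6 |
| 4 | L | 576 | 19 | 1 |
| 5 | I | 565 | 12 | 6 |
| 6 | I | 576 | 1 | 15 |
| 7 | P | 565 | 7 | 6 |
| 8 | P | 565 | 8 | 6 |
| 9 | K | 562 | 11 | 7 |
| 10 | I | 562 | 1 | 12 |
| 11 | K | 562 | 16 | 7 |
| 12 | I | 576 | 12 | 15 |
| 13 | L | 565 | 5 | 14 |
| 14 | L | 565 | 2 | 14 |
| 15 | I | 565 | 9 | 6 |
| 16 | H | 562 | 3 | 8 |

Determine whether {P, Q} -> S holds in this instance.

(P=L, Q=576): rows 1, 4 → S = 1, 1 ✓
(P=H, Q=576): row 2 → S = 11 ✓
(P=I, Q=565): rows 3, 5, 15 → S = 6, 6, 6 ✓
(P=I, Q=576): rows 6, 12 → S = 15, 15 ✓
(P=P, Q=565): rows 7, 8 → S = 6, 6 ✓
(P=K, Q=562): rows 9, 11 → S = 7, 7 ✓
(P=I, Q=562): row 10 → S = 12 ✓
(P=L, Q=565): rows 13, 14 → S = 14, 14 ✓
(P=H, Q=562): row 16 → S = 8 ✓
Every {P, Q} value is associated with a single S value, so {P, Q} -> S holds.

Yes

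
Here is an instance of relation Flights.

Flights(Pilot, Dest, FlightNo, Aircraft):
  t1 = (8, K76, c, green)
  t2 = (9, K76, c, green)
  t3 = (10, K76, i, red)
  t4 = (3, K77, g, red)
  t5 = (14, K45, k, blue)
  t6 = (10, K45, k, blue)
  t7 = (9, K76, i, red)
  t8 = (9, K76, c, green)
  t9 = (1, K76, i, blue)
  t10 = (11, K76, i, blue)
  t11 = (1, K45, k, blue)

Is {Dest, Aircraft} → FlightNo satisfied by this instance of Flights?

Yes

(Dest=K76, Aircraft=green): rows 1, 2, 8 → FlightNo = c, c, c ✓
(Dest=K76, Aircraft=red): rows 3, 7 → FlightNo = i, i ✓
(Dest=K77, Aircraft=red): row 4 → FlightNo = g ✓
(Dest=K45, Aircraft=blue): rows 5, 6, 11 → FlightNo = k, k, k ✓
(Dest=K76, Aircraft=blue): rows 9, 10 → FlightNo = i, i ✓
Every {Dest, Aircraft} value is associated with a single FlightNo value, so {Dest, Aircraft} → FlightNo holds.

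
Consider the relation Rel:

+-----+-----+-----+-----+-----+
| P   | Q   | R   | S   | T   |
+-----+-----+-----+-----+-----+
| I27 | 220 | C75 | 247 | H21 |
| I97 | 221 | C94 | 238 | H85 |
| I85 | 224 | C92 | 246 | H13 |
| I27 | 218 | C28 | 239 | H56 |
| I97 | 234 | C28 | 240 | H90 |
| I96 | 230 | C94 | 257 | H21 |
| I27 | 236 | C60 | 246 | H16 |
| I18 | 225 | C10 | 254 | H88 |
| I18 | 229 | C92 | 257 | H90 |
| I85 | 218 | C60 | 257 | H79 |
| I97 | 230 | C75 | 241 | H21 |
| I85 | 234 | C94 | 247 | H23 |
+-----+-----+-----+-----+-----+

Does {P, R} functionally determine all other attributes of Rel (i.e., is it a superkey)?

Yes

All 12 rows have distinct {P, R} values, so {P, R} → (all attributes) holds and {P, R} is a superkey.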